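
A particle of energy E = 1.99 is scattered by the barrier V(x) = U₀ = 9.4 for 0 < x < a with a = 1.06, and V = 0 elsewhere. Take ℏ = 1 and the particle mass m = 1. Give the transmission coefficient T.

T = 0.000762

E < U₀: inside the barrier ψ ∝ e^{±κx} with κ = √(2m(U₀ − E))/ℏ = 3.850.
κa = 4.081, sinh(κa) = 29.58.
The exact tunnelling result is T⁻¹ = 1 + U₀² sinh²(κa) / [4E(U₀ − E)] = 1312, so T = 0.000762.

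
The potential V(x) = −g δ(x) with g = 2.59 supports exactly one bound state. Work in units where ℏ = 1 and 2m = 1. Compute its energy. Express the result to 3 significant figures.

E = -1.68

The bound state is ψ(x) = √κ e^{−κ|x|}. The derivative jump ψ'(0⁺) − ψ'(0⁻) = −(2mg/ℏ²)ψ(0) fixes κ = mg/ℏ² = 1.295.
Then E = −ℏ²κ²/(2m) = −mg²/(2ℏ²) = -1.677.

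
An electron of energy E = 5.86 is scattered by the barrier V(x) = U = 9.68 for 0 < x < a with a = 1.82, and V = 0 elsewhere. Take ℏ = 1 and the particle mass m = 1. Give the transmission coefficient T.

Since E < U the interior solution is evanescent with decay constant κ = √(2m(U − E))/ℏ = 2.764.
κa = 5.031, sinh(κa) = 76.51.
Matching ψ, ψ′ at both faces gives T = [1 + U² sinh²(κa) / (4E(U − E))]⁻¹ = 1/6126 = 0.000163.

T = 0.000163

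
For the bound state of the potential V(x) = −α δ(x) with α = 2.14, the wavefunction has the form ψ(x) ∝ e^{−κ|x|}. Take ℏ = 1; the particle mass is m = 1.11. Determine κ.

κ = 2.38

Integrate −(ℏ²/2m)ψ'' − αδ(x)ψ = Eψ from −ε to +ε: the ψ'' term gives ψ'(0⁺) − ψ'(0⁻) and the δ term gives −(2mα/ℏ²)ψ(0).
With ψ ∝ e^{−κ|x|} this yields −2κ = −2mα/ℏ², so κ = mα/ℏ² = 2.375.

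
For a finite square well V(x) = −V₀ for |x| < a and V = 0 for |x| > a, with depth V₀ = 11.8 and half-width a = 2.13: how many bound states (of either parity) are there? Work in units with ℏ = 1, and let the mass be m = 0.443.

The dimensionless depth is z₀ = a√(2mV₀)/ℏ = 2.13 × √(10.45) = 6.887.
A new bound state (alternating even/odd) appears each time z₀ passes a multiple of π/2, so N = ⌊2z₀/π⌋ + 1 = ⌊4.384⌋ + 1 = 5.

N = 5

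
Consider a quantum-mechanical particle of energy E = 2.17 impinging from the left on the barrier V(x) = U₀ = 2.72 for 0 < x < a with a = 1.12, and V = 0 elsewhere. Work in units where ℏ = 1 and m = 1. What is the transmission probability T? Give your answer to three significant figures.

E < U₀: inside the barrier ψ ∝ e^{±κx} with κ = √(2m(U₀ − E))/ℏ = 1.049.
κa = 1.175, sinh(κa) = 1.464.
The exact tunnelling result is T⁻¹ = 1 + U₀² sinh²(κa) / [4E(U₀ − E)] = 4.322, so T = 0.231.

T = 0.231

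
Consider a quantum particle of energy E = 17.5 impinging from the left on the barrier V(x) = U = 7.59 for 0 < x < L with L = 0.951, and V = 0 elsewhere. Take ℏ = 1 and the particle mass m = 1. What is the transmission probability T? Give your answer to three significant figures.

T = 0.939

Above the barrier the interior wavenumber is k₂ = √(2m(E − U))/ℏ = 4.452, giving phase k₂L = 4.234.
T = [1 + U² sin²(k₂L) / (4E(E − U))]⁻¹ = 1/1.065 = 0.939.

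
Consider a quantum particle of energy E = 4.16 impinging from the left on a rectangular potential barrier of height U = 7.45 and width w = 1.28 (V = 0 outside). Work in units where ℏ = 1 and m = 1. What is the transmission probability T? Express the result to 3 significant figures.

T = 0.00553

E < U: inside the barrier ψ ∝ e^{±κx} with κ = √(2m(U − E))/ℏ = 2.565.
κw = 3.283, sinh(κw) = 13.31.
Matching ψ, ψ′ at both faces gives T = [1 + U² sinh²(κw) / (4E(U − E))]⁻¹ = 1/180.7 = 0.00553.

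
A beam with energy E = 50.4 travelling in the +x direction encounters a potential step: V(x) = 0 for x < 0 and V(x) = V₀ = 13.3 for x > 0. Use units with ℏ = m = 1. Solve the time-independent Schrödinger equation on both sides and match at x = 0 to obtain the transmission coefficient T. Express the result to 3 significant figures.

T = 0.994

On each side the TISE gives plane waves with k = √(2m(E − V))/ℏ: k₁ = √(2·1·50.4) = 10.04, k₂ = √(2·1·37.1) = 8.614.
Continuity of ψ and ψ′ at the step yields the reflection amplitude r = (k₁ − k₂)/(k₁ + k₂) = 0.07644; thus R = |r|² = 0.005844, T = 0.9942.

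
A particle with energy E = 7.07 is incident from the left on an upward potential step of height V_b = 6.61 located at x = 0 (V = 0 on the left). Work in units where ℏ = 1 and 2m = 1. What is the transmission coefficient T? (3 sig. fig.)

T = 0.648

On each side the TISE gives plane waves with k = √(2m(E − V))/ℏ: k₁ = √(2·½·7.07) = 2.659, k₂ = √(2·½·0.46) = 0.6782.
Matching ψ and ψ′ at x = 0 gives r = (k₁ − k₂)/(k₁ + k₂), so R = r² = 0.3523 and T = 1 − R = 0.6477.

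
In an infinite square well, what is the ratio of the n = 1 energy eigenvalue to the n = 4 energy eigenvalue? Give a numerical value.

0.0625

Since E_n ∝ n², the ratio is (1/4)² = 0.0625.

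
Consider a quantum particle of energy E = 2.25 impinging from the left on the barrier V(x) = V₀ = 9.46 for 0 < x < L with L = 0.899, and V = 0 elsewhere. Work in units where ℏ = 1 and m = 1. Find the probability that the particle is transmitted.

E < V₀: inside the barrier ψ ∝ e^{±κx} with κ = √(2m(V₀ − E))/ℏ = 3.797.
κL = 3.414, sinh(κL) = 15.17.
The exact tunnelling result is T⁻¹ = 1 + V₀² sinh²(κL) / [4E(V₀ − E)] = 318.6, so T = 0.00314.

T = 0.00314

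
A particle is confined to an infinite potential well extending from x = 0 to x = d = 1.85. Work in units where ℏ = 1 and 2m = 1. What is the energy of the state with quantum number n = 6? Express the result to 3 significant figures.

E = 104

Requiring ψ(0) = ψ(d) = 0 quantises k = nπ/d, hence E_n = ℏ²k²/2m = n²π²ℏ²/(2md²).
E_6 = 6² × π² / (2 × 0.5 × 1.85²) = 103.8.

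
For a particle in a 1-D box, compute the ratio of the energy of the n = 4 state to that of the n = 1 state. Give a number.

E_n = n²π²ℏ²/(2mL²) so the ratio is n₂²/n₁² = 16/1 = 16.

16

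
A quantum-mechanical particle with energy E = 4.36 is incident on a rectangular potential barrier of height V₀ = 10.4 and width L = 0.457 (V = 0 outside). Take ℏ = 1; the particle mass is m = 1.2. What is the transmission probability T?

Since E < V₀ the interior solution is evanescent with decay constant κ = √(2m(V₀ − E))/ℏ = 3.807.
κL = 1.740, sinh(κL) = 2.761.
Matching ψ, ψ′ at both faces gives T = [1 + V₀² sinh²(κL) / (4E(V₀ − E))]⁻¹ = 1/8.826 = 0.113.

T = 0.113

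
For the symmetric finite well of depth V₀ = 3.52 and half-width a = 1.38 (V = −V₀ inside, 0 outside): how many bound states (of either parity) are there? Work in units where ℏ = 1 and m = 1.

Define the well-strength parameter z₀ = (a/ℏ)√(2mV₀) = 1.38 × √(2·1·3.52) = 3.662.
The even/odd transcendental equations gain one root per π/2 in z₀, giving N = 1 + ⌊2z₀/π⌋ = 1 + ⌊2.331⌋ = 3.

N = 3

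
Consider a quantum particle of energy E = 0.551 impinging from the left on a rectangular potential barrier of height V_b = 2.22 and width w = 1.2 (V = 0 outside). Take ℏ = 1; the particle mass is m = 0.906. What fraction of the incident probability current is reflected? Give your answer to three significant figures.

R = 0.955

Since E < V_b the interior solution is evanescent with decay constant κ = √(2m(V_b − E))/ℏ = 1.739.
κw = 2.087, sinh(κw) = 3.968.
The exact tunnelling result is T⁻¹ = 1 + V_b² sinh²(κw) / [4E(V_b − E)] = 22.09, so T = 0.0453.
R = 1 − T = 0.955.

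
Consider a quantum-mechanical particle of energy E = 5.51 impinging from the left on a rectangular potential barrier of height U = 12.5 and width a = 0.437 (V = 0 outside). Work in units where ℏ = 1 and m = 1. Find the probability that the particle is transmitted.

T = 0.140

Since E < U the interior solution is evanescent with decay constant κ = √(2m(U − E))/ℏ = 3.739.
κa = 1.634, sinh(κa) = 2.464.
The exact tunnelling result is T⁻¹ = 1 + U² sinh²(κa) / [4E(U − E)] = 7.160, so T = 0.140.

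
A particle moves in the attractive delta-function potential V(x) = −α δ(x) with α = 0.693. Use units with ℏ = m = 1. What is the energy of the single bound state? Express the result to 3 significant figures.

E = -0.240

For x ≠ 0 the bound state is ψ ∝ e^{−κ|x|}; integrating the TISE across the delta gives the cusp condition 2κ = 2mα/ℏ², so κ = 0.6930.
Then E = −ℏ²κ²/(2m) = −mα²/(2ℏ²) = -0.2401.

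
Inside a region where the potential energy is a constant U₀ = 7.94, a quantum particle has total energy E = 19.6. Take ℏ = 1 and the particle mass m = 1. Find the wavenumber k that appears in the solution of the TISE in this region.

With E > U₀ the solution is oscillatory, ψ ∝ e^{±ikx} with k = √(2m(E − U₀))/ℏ.
k = √(2 × 1 × 11.66) = 4.829.

k = 4.83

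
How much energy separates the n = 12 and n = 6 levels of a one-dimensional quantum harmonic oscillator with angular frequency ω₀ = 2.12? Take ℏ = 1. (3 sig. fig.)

ΔE = 12.7

E_n = ℏω₀(n + ½), so ΔE = (12 − 6) ℏω₀ = 6 × 2.12 = 12.72.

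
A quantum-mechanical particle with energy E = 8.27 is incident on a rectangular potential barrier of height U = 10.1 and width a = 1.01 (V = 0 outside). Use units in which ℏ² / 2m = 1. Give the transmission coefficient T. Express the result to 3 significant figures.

T = 0.150

E < U: inside the barrier ψ ∝ e^{±κx} with κ = √(2m(U − E))/ℏ = 1.353.
κa = 1.366, sinh(κa) = 1.833.
The exact tunnelling result is T⁻¹ = 1 + U² sinh²(κa) / [4E(U − E)] = 6.661, so T = 0.150.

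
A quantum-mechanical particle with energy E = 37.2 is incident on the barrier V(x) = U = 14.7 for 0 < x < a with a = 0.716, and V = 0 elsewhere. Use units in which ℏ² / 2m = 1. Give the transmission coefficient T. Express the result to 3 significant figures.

Above the barrier the interior wavenumber is k₂ = √(2m(E − U))/ℏ = 4.743, giving phase k₂a = 3.396.
Matching at both interfaces gives T⁻¹ = 1 + U² sin²(k₂a) / [4E(E − U)] = 1.004, hence T = 0.996.

T = 0.996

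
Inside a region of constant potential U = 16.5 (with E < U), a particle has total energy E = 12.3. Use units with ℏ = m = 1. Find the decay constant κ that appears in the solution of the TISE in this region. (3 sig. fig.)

Since E < U the TISE in this region is ψ'' = κ²ψ with κ = √(2m(U − E))/ℏ.
κ = √(2 × 1 × 4.2) = 2.898.

κ = 2.90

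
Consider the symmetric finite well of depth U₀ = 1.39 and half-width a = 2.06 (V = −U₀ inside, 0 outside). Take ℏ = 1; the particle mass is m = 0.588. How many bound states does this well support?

N = 2

The dimensionless depth is z₀ = a√(2mU₀)/ℏ = 2.06 × √(1.635) = 2.634.
The even/odd transcendental equations gain one root per π/2 in z₀, giving N = 1 + ⌊2z₀/π⌋ = 1 + ⌊1.677⌋ = 2.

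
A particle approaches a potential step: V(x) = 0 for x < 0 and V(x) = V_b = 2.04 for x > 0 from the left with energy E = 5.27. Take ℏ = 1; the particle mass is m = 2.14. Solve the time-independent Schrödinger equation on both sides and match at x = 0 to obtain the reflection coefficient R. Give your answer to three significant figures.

The wavenumbers are k₁ = √(2mE)/ℏ = 4.749 on the left and k₂ = √(2m(E − V_b))/ℏ = 3.718 on the right.
Matching ψ and ψ′ at x = 0 gives r = (k₁ − k₂)/(k₁ + k₂), so R = r² = 0.01483 and T = 1 − R = 0.9852.

R = 0.0148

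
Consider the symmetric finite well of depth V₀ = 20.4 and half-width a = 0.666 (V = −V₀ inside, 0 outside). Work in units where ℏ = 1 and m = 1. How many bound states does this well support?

N = 3

The dimensionless depth is z₀ = a√(2mV₀)/ℏ = 0.666 × √(40.80) = 4.254.
A new bound state (alternating even/odd) appears each time z₀ passes a multiple of π/2, so N = ⌊2z₀/π⌋ + 1 = ⌊2.708⌋ + 1 = 3.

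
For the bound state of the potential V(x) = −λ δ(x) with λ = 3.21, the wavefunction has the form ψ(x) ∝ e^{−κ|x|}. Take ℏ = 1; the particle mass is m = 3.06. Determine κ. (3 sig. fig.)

Integrate −(ℏ²/2m)ψ'' − λδ(x)ψ = Eψ from −ε to +ε: the ψ'' term gives ψ'(0⁺) − ψ'(0⁻) and the δ term gives −(2mλ/ℏ²)ψ(0).
With ψ ∝ e^{−κ|x|} this yields −2κ = −2mλ/ℏ², so κ = mλ/ℏ² = 9.823.

κ = 9.82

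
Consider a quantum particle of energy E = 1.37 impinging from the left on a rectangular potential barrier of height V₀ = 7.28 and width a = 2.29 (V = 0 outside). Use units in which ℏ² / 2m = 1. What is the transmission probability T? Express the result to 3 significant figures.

T = 0.0000357

Since E < V₀ the interior solution is evanescent with decay constant κ = √(2m(V₀ − E))/ℏ = 2.431.
κa = 5.567, sinh(κa) = 130.8.
Matching ψ, ψ′ at both faces gives T = [1 + V₀² sinh²(κa) / (4E(V₀ − E))]⁻¹ = 1/28010 = 0.0000357.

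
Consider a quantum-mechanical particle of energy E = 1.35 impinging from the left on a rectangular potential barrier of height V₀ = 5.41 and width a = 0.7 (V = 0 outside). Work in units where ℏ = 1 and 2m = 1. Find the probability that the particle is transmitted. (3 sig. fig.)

T = 0.168

Since E < V₀ the interior solution is evanescent with decay constant κ = √(2m(V₀ − E))/ℏ = 2.015.
κa = 1.410, sinh(κa) = 1.927.
Matching ψ, ψ′ at both faces gives T = [1 + V₀² sinh²(κa) / (4E(V₀ − E))]⁻¹ = 1/5.957 = 0.168.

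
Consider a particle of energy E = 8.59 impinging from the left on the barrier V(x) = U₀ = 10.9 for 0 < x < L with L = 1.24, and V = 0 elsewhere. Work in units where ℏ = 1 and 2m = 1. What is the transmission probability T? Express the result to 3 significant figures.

Since E < U₀ the interior solution is evanescent with decay constant κ = √(2m(U₀ − E))/ℏ = 1.520.
κL = 1.885, sinh(κL) = 3.216.
Matching ψ, ψ′ at both faces gives T = [1 + U₀² sinh²(κL) / (4E(U₀ − E))]⁻¹ = 1/16.48 = 0.0607.

T = 0.0607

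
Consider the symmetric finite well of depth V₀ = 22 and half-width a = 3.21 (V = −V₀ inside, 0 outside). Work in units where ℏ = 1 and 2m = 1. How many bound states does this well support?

N = 10

Define the well-strength parameter z₀ = (a/ℏ)√(2mV₀) = 3.21 × √(2·0.5·22) = 15.06.
A new bound state (alternating even/odd) appears each time z₀ passes a multiple of π/2, so N = ⌊2z₀/π⌋ + 1 = ⌊9.585⌋ + 1 = 10.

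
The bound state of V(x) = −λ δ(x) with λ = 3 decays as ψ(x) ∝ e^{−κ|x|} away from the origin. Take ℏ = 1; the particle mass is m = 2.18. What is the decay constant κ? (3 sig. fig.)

κ = 6.54

Integrating the TISE across x = 0 gives the cusp condition ψ'(0⁺) − ψ'(0⁻) = −(2mλ/ℏ²)ψ(0).
With ψ ∝ e^{−κ|x|} this yields −2κ = −2mλ/ℏ², so κ = mλ/ℏ² = 6.540.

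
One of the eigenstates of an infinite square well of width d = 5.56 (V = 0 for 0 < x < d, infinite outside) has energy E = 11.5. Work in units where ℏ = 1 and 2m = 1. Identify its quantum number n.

From E_n = n²π²ℏ²/(2md²) invert to n = √(2md²E)/(πℏ).
n = (5.56/π) × √(2 × 0.5 × 11.5) = 6.002 → n = 6.

n = 6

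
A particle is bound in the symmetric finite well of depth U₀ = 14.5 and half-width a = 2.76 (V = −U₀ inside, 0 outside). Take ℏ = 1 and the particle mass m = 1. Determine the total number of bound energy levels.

N = 10

The dimensionless depth is z₀ = a√(2mU₀)/ℏ = 2.76 × √(29.00) = 14.86.
A new bound state (alternating even/odd) appears each time z₀ passes a multiple of π/2, so N = ⌊2z₀/π⌋ + 1 = ⌊9.462⌋ + 1 = 10.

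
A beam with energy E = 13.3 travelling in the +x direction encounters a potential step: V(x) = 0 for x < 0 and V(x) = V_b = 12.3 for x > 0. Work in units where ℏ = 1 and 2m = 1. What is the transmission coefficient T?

The wavenumbers are k₁ = √(2mE)/ℏ = 3.647 on the left and k₂ = √(2m(E − V_b))/ℏ = 1.000 on the right.
Continuity of ψ and ψ′ at the step yields the reflection amplitude r = (k₁ − k₂)/(k₁ + k₂) = 0.5696; thus R = |r|² = 0.3245, T = 0.6755.

T = 0.676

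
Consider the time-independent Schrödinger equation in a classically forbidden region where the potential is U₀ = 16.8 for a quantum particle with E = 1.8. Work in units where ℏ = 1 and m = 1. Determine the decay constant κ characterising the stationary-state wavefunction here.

κ = 5.48

Since E < U₀ the TISE in this region is ψ'' = κ²ψ with κ = √(2m(U₀ − E))/ℏ.
κ = √(2 × 1 × 15) = 5.477.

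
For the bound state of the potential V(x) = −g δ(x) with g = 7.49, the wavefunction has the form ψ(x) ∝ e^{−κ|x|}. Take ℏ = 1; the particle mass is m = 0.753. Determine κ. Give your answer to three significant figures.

Integrate −(ℏ²/2m)ψ'' − gδ(x)ψ = Eψ from −ε to +ε: the ψ'' term gives ψ'(0⁺) − ψ'(0⁻) and the δ term gives −(2mg/ℏ²)ψ(0).
With ψ ∝ e^{−κ|x|} this yields −2κ = −2mg/ℏ², so κ = mg/ℏ² = 5.640.

κ = 5.64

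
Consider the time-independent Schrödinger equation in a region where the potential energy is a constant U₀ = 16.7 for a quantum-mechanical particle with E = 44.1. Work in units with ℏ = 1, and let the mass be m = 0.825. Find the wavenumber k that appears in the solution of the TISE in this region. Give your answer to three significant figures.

With E > U₀ the solution is oscillatory, ψ ∝ e^{±ikx} with k = √(2m(E − U₀))/ℏ.
k = √(2 × 0.825 × 27.4) = 6.724.

k = 6.72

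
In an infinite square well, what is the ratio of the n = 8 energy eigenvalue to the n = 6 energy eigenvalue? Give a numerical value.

Since E_n ∝ n², the ratio is (8/6)² = 1.77778.

1.77778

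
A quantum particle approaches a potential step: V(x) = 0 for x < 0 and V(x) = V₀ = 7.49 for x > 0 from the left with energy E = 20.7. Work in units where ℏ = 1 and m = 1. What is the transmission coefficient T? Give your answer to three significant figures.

On each side the TISE gives plane waves with k = √(2m(E − V))/ℏ: k₁ = √(2·1·20.7) = 6.434, k₂ = √(2·1·13.21) = 5.140.
Continuity of ψ and ψ′ at the step yields the reflection amplitude r = (k₁ − k₂)/(k₁ + k₂) = 0.1118; thus R = |r|² = 0.01250, T = 0.9875.

T = 0.987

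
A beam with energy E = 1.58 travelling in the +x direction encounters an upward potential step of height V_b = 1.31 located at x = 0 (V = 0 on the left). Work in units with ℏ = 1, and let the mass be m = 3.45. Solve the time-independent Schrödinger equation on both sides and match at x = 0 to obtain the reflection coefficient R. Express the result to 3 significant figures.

The wavenumbers are k₁ = √(2mE)/ℏ = 3.302 on the left and k₂ = √(2m(E − V_b))/ℏ = 1.365 on the right.
Continuity of ψ and ψ′ at the step yields the reflection amplitude r = (k₁ − k₂)/(k₁ + k₂) = 0.4150; thus R = |r|² = 0.1723, T = 0.8277.

R = 0.172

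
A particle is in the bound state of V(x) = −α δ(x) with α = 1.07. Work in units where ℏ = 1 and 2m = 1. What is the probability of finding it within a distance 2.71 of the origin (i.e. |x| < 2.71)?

P = 0.945

The normalised bound state is ψ = √κ e^{−κ|x|} with κ = mα/ℏ² = 0.5350.
P(|x| < d) = ∫_{−d}^{d} κ e^{−2κ|x|} dx = 1 − e^{−2κd} = 1 − e^{−2.900} = 0.9450.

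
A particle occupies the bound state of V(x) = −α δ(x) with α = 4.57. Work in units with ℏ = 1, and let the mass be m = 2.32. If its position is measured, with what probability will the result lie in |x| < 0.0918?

P = 0.857

The normalised bound state is ψ = √κ e^{−κ|x|} with κ = mα/ℏ² = 10.60.
P(|x| < d) = ∫_{−d}^{d} κ e^{−2κ|x|} dx = 1 − e^{−2κd} = 1 − e^{−1.947} = 0.8572.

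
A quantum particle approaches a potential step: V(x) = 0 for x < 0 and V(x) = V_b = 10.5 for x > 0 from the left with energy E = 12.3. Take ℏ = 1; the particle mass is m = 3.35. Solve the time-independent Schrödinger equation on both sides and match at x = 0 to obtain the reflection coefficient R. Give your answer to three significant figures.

On each side the TISE gives plane waves with k = √(2m(E − V))/ℏ: k₁ = √(2·3.35·12.3) = 9.078, k₂ = √(2·3.35·1.8) = 3.473.
Continuity of ψ and ψ′ at the step yields the reflection amplitude r = (k₁ − k₂)/(k₁ + k₂) = 0.4466; thus R = |r|² = 0.1995, T = 0.8005.

R = 0.199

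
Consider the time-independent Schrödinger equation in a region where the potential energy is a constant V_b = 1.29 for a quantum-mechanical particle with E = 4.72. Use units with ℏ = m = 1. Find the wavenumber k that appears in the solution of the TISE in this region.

With E > V_b the solution is oscillatory, ψ ∝ e^{±ikx} with k = √(2m(E − V_b))/ℏ.
k = √(2 × 1 × 3.43) = 2.619.

k = 2.62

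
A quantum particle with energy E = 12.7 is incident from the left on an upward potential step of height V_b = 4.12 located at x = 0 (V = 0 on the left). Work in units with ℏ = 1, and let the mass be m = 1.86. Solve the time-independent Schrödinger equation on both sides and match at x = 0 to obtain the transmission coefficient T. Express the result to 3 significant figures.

The wavenumbers are k₁ = √(2mE)/ℏ = 6.873 on the left and k₂ = √(2m(E − V_b))/ℏ = 5.650 on the right.
Continuity of ψ and ψ′ at the step yields the reflection amplitude r = (k₁ − k₂)/(k₁ + k₂) = 0.09773; thus R = |r|² = 0.009551, T = 0.9904.

T = 0.990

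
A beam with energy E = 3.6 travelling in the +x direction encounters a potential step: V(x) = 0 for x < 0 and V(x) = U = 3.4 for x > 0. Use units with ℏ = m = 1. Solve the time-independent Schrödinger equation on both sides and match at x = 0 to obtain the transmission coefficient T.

The wavenumbers are k₁ = √(2mE)/ℏ = 2.683 on the left and k₂ = √(2m(E − U))/ℏ = 0.6325 on the right.
Matching ψ and ψ′ at x = 0 gives r = (k₁ − k₂)/(k₁ + k₂), so R = r² = 0.3826 and T = 1 − R = 0.6174.

T = 0.617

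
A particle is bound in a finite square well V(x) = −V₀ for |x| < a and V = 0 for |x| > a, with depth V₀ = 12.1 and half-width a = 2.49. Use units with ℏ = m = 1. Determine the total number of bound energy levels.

N = 8

The dimensionless depth is z₀ = a√(2mV₀)/ℏ = 2.49 × √(24.20) = 12.25.
The even/odd transcendental equations gain one root per π/2 in z₀, giving N = 1 + ⌊2z₀/π⌋ = 1 + ⌊7.798⌋ = 8.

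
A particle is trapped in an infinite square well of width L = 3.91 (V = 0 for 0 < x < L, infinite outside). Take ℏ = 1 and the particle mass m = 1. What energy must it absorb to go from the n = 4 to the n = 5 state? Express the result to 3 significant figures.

ΔE = 2.91

E_n = n²π²ℏ²/(2mL²), so ΔE = (5² − 4²) π²ℏ²/(2mL²).
ΔE = 9 × π² / (2 × 1 × 3.91²) = 2.905.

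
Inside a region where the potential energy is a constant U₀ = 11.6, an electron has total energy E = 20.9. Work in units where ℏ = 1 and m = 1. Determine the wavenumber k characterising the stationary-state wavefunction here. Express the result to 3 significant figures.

k = 4.31

With E > U₀ the solution is oscillatory, ψ ∝ e^{±ikx} with k = √(2m(E − U₀))/ℏ.
k = √(2 × 1 × 9.3) = 4.313.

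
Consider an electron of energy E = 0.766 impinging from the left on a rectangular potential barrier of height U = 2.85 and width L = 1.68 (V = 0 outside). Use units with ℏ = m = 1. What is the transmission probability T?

T = 0.00330

E < U: inside the barrier ψ ∝ e^{±κx} with κ = √(2m(U − E))/ℏ = 2.042.
κL = 3.430, sinh(κL) = 15.42.
The exact tunnelling result is T⁻¹ = 1 + U² sinh²(κL) / [4E(U − E)] = 303.4, so T = 0.00330.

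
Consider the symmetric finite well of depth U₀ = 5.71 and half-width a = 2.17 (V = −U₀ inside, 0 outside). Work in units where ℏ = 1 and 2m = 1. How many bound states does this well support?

The dimensionless depth is z₀ = a√(2mU₀)/ℏ = 2.17 × √(5.710) = 5.185.
The even/odd transcendental equations gain one root per π/2 in z₀, giving N = 1 + ⌊2z₀/π⌋ = 1 + ⌊3.301⌋ = 4.

N = 4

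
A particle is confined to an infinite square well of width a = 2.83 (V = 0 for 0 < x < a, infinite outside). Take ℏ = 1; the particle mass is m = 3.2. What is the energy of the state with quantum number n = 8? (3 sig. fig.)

E = 12.3

Requiring ψ(0) = ψ(a) = 0 quantises k = nπ/a, hence E_n = ℏ²k²/2m = n²π²ℏ²/(2ma²).
E_8 = 8² × π² / (2 × 3.2 × 2.83²) = 12.32.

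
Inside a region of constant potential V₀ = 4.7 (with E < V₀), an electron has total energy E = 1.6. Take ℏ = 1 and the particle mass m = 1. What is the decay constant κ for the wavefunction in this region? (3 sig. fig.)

Since E < V₀ the TISE in this region is ψ'' = κ²ψ with κ = √(2m(V₀ − E))/ℏ.
κ = √(2 × 1 × 3.1) = 2.490.

κ = 2.49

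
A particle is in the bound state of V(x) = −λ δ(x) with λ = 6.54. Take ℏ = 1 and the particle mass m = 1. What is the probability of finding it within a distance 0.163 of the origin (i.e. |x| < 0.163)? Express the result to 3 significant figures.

The normalised bound state is ψ = √κ e^{−κ|x|} with κ = mλ/ℏ² = 6.540.
P(|x| < d) = ∫_{−d}^{d} κ e^{−2κ|x|} dx = 1 − e^{−2κd} = 1 − e^{−2.132} = 0.8814.

P = 0.881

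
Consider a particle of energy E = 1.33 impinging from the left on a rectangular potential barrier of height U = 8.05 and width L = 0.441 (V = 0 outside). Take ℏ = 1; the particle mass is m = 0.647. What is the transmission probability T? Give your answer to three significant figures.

T = 0.160

E < U: inside the barrier ψ ∝ e^{±κx} with κ = √(2m(U − E))/ℏ = 2.949.
κL = 1.300, sinh(κL) = 1.699.
Matching ψ, ψ′ at both faces gives T = [1 + U² sinh²(κL) / (4E(U − E))]⁻¹ = 1/6.234 = 0.160.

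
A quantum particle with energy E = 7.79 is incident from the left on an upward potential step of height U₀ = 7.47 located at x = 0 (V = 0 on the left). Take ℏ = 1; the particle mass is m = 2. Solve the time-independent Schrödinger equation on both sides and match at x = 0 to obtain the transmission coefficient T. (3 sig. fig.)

T = 0.560

On each side the TISE gives plane waves with k = √(2m(E − V))/ℏ: k₁ = √(2·2·7.79) = 5.582, k₂ = √(2·2·0.32) = 1.131.
Matching ψ and ψ′ at x = 0 gives r = (k₁ − k₂)/(k₁ + k₂), so R = r² = 0.4395 and T = 1 − R = 0.5605.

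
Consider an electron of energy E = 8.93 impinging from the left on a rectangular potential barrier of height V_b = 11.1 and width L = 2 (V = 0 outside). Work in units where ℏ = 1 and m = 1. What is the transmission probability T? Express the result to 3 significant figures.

E < V_b: inside the barrier ψ ∝ e^{±κx} with κ = √(2m(V_b − E))/ℏ = 2.083.
κL = 4.167, sinh(κL) = 32.24.
Matching ψ, ψ′ at both faces gives T = [1 + V_b² sinh²(κL) / (4E(V_b − E))]⁻¹ = 1/1653 = 0.000605.

T = 0.000605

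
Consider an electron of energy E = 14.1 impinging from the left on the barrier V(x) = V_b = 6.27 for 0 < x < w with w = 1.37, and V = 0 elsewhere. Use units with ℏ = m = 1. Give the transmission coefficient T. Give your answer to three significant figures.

T = 0.951

E > V_b: inside the barrier k₂ = √(2m(E − V_b))/ℏ = 3.957, k₂w = 5.421.
Matching at both interfaces gives T⁻¹ = 1 + V_b² sin²(k₂w) / [4E(E − V_b)] = 1.051, hence T = 0.951.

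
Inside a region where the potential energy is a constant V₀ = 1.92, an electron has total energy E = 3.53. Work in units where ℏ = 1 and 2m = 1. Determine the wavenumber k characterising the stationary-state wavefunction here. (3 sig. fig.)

With E > V₀ the solution is oscillatory, ψ ∝ e^{±ikx} with k = √(2m(E − V₀))/ℏ.
k = √(2 × 0.5 × 1.61) = 1.269.

k = 1.27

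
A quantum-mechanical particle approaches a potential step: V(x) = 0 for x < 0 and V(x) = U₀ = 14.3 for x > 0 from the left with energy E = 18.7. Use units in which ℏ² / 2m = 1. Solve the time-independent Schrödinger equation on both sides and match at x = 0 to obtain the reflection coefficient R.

The wavenumbers are k₁ = √(2mE)/ℏ = 4.324 on the left and k₂ = √(2m(E − U₀))/ℏ = 2.098 on the right.
Matching ψ and ψ′ at x = 0 gives r = (k₁ − k₂)/(k₁ + k₂), so R = r² = 0.1202 and T = 1 − R = 0.8798.

R = 0.120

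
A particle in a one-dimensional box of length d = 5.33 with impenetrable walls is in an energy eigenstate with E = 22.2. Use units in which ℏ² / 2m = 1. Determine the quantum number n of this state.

n = 8

From E_n = n²π²ℏ²/(2md²) invert to n = √(2md²E)/(πℏ).
n = (5.33/π) × √(2 × 0.5 × 22.2) = 7.994 → n = 8.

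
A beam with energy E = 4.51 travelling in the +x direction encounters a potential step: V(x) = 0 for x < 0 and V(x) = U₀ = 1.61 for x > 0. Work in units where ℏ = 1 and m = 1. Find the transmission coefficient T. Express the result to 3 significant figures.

T = 0.988

The wavenumbers are k₁ = √(2mE)/ℏ = 3.003 on the left and k₂ = √(2m(E − U₀))/ℏ = 2.408 on the right.
Continuity of ψ and ψ′ at the step yields the reflection amplitude r = (k₁ − k₂)/(k₁ + k₂) = 0.1100; thus R = |r|² = 0.01209, T = 0.9879.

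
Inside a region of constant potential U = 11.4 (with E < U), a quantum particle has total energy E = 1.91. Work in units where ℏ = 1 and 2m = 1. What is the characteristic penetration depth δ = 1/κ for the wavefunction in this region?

Since E < U the TISE in this region is ψ'' = κ²ψ with κ = √(2m(U − E))/ℏ.
κ = √(2 × 0.5 × 9.49) = 3.081. The penetration depth is δ = 1/κ = 0.325.

δ = 0.325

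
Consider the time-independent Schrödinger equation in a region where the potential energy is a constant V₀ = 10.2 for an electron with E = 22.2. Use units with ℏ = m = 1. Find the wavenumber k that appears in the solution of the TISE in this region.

With E > V₀ the solution is oscillatory, ψ ∝ e^{±ikx} with k = √(2m(E − V₀))/ℏ.
k = √(2 × 1 × 12) = 4.899.

k = 4.90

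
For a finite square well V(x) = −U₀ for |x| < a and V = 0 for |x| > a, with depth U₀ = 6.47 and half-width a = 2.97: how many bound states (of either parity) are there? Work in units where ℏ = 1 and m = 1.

N = 7

The dimensionless depth is z₀ = a√(2mU₀)/ℏ = 2.97 × √(12.94) = 10.68.
The even/odd transcendental equations gain one root per π/2 in z₀, giving N = 1 + ⌊2z₀/π⌋ = 1 + ⌊6.801⌋ = 7.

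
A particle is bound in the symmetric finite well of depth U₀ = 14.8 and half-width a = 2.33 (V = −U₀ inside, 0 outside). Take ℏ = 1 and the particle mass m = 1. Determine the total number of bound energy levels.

N = 9

Define the well-strength parameter z₀ = (a/ℏ)√(2mU₀) = 2.33 × √(2·1·14.8) = 12.68.
The even/odd transcendental equations gain one root per π/2 in z₀, giving N = 1 + ⌊2z₀/π⌋ = 1 + ⌊8.070⌋ = 9.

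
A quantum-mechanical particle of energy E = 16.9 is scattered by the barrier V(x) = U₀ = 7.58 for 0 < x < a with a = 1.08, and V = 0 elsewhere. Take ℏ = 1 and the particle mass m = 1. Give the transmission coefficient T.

T = 0.917

E > U₀: inside the barrier k₂ = √(2m(E − U₀))/ℏ = 4.317, k₂a = 4.663.
T = [1 + U₀² sin²(k₂a) / (4E(E − U₀))]⁻¹ = 1/1.091 = 0.917.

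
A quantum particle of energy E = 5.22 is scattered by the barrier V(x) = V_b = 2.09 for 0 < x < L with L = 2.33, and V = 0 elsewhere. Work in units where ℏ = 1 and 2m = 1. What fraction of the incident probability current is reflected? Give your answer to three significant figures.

R = 0.0441

Above the barrier the interior wavenumber is k₂ = √(2m(E − V_b))/ℏ = 1.769, giving phase k₂L = 4.122.
Matching at both interfaces gives T⁻¹ = 1 + V_b² sin²(k₂L) / [4E(E − V_b)] = 1.046, hence T = 0.956.
R = 1 − T = 0.0441.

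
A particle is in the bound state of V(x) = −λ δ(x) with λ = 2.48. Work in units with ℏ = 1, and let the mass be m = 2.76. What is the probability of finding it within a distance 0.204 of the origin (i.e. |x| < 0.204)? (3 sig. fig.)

P = 0.939

The normalised bound state is ψ = √κ e^{−κ|x|} with κ = mλ/ℏ² = 6.845.
P(|x| < d) = ∫_{−d}^{d} κ e^{−2κ|x|} dx = 1 − e^{−2κd} = 1 − e^{−2.793} = 0.9387.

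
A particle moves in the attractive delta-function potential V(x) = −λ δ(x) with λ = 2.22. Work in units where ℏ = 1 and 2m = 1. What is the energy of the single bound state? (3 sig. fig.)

The bound state is ψ(x) = √κ e^{−κ|x|}. The derivative jump ψ'(0⁺) − ψ'(0⁻) = −(2mλ/ℏ²)ψ(0) fixes κ = mλ/ℏ² = 1.110.
Then E = −ℏ²κ²/(2m) = −mλ²/(2ℏ²) = -1.232.

E = -1.23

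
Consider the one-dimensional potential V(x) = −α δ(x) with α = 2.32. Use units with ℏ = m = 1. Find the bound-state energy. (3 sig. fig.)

For x ≠ 0 the bound state is ψ ∝ e^{−κ|x|}; integrating the TISE across the delta gives the cusp condition 2κ = 2mα/ℏ², so κ = 2.320.
Then E = −ℏ²κ²/(2m) = −mα²/(2ℏ²) = -2.691.

E = -2.69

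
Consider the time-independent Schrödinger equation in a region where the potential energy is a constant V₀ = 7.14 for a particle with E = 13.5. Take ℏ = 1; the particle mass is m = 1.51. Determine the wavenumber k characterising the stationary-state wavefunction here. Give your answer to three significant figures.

k = 4.38

With E > V₀ the solution is oscillatory, ψ ∝ e^{±ikx} with k = √(2m(E − V₀))/ℏ.
k = √(2 × 1.51 × 6.36) = 4.383.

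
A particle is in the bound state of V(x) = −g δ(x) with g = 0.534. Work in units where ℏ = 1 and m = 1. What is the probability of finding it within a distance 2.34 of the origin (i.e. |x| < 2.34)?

The normalised bound state is ψ = √κ e^{−κ|x|} with κ = mg/ℏ² = 0.5340.
P(|x| < d) = ∫_{−d}^{d} κ e^{−2κ|x|} dx = 1 − e^{−2κd} = 1 − e^{−2.499} = 0.9178.

P = 0.918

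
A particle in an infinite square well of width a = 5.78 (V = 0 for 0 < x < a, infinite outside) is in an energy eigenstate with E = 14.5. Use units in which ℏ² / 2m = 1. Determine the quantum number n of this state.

For an infinite well E_n = n²π²ℏ²/(2ma²), so n = (a/πℏ)√(2mE).
n = (5.78/π) × √(2 × 0.5 × 14.5) = 7.006 → n = 7.

n = 7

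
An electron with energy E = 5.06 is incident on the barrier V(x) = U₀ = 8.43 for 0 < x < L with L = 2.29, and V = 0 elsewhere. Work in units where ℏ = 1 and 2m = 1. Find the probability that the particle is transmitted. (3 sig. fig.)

Since E < U₀ the interior solution is evanescent with decay constant κ = √(2m(U₀ − E))/ℏ = 1.836.
κL = 4.204, sinh(κL) = 33.47.
Matching ψ, ψ′ at both faces gives T = [1 + U₀² sinh²(κL) / (4E(U₀ − E))]⁻¹ = 1/1168 = 0.000856.

T = 0.000856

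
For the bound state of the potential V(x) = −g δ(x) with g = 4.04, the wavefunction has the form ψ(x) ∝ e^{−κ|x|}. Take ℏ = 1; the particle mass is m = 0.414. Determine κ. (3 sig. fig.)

Integrating the TISE across x = 0 gives the cusp condition ψ'(0⁺) − ψ'(0⁻) = −(2mg/ℏ²)ψ(0).
With ψ ∝ e^{−κ|x|} this yields −2κ = −2mg/ℏ², so κ = mg/ℏ² = 1.673.

κ = 1.67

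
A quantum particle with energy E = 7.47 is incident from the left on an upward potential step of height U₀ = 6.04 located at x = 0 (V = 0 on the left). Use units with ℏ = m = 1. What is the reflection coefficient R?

R = 0.153

The wavenumbers are k₁ = √(2mE)/ℏ = 3.865 on the left and k₂ = √(2m(E − U₀))/ℏ = 1.691 on the right.
Continuity of ψ and ψ′ at the step yields the reflection amplitude r = (k₁ − k₂)/(k₁ + k₂) = 0.3913; thus R = |r|² = 0.1531, T = 0.8469.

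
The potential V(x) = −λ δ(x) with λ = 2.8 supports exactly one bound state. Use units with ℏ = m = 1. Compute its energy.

For x ≠ 0 the bound state is ψ ∝ e^{−κ|x|}; integrating the TISE across the delta gives the cusp condition 2κ = 2mλ/ℏ², so κ = 2.800.
Then E = −ℏ²κ²/(2m) = −mλ²/(2ℏ²) = -3.920.

E = -3.92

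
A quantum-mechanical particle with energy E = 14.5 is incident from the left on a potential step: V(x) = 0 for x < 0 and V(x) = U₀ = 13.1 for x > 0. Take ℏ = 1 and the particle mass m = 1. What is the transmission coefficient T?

On each side the TISE gives plane waves with k = √(2m(E − V))/ℏ: k₁ = √(2·1·14.5) = 5.385, k₂ = √(2·1·1.4) = 1.673.
Continuity of ψ and ψ′ at the step yields the reflection amplitude r = (k₁ − k₂)/(k₁ + k₂) = 0.5259; thus R = |r|² = 0.2765, T = 0.7235.

T = 0.723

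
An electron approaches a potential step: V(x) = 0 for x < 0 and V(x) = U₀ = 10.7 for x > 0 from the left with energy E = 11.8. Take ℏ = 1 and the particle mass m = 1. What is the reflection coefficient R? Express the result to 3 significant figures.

The wavenumbers are k₁ = √(2mE)/ℏ = 4.858 on the left and k₂ = √(2m(E − U₀))/ℏ = 1.483 on the right.
Continuity of ψ and ψ′ at the step yields the reflection amplitude r = (k₁ − k₂)/(k₁ + k₂) = 0.5322; thus R = |r|² = 0.2832, T = 0.7168.

R = 0.283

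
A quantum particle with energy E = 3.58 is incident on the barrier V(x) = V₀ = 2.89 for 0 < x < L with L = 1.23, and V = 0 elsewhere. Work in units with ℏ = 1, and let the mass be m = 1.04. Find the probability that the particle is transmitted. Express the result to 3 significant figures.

E > V₀: inside the barrier k₂ = √(2m(E − V₀))/ℏ = 1.198, k₂L = 1.474.
Matching at both interfaces gives T⁻¹ = 1 + V₀² sin²(k₂L) / [4E(E − V₀)] = 1.837, hence T = 0.544.

T = 0.544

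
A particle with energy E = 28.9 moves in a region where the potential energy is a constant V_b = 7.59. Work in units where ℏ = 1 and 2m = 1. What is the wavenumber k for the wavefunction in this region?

k = 4.62

With E > V_b the solution is oscillatory, ψ ∝ e^{±ikx} with k = √(2m(E − V_b))/ℏ.
k = √(2 × 0.5 × 21.31) = 4.616.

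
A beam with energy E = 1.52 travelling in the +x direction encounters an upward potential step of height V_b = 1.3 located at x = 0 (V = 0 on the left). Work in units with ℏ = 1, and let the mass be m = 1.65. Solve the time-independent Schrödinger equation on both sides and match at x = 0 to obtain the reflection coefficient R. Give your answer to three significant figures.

R = 0.201

The wavenumbers are k₁ = √(2mE)/ℏ = 2.240 on the left and k₂ = √(2m(E − V_b))/ℏ = 0.8521 on the right.
Continuity of ψ and ψ′ at the step yields the reflection amplitude r = (k₁ − k₂)/(k₁ + k₂) = 0.4488; thus R = |r|² = 0.2014, T = 0.7986.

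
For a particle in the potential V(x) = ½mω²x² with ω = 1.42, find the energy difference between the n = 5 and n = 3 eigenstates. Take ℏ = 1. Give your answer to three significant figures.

ΔE = 2.84

E_n = ℏω(n + ½), so ΔE = (5 − 3) ℏω = 2 × 1.42 = 2.840.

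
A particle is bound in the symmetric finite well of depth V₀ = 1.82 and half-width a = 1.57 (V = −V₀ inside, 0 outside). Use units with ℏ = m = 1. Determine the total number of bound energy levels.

N = 2

The dimensionless depth is z₀ = a√(2mV₀)/ℏ = 1.57 × √(3.640) = 2.995.
The even/odd transcendental equations gain one root per π/2 in z₀, giving N = 1 + ⌊2z₀/π⌋ = 1 + ⌊1.907⌋ = 2.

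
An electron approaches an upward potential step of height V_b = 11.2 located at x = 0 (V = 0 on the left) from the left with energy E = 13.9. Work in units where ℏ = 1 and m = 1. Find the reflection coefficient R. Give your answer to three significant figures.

The wavenumbers are k₁ = √(2mE)/ℏ = 5.273 on the left and k₂ = √(2m(E − V_b))/ℏ = 2.324 on the right.
Continuity of ψ and ψ′ at the step yields the reflection amplitude r = (k₁ − k₂)/(k₁ + k₂) = 0.3882; thus R = |r|² = 0.1507, T = 0.8493.

R = 0.151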